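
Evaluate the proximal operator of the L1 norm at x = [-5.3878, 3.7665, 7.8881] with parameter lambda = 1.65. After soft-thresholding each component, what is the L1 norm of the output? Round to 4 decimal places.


Soft-thresholding with lambda = 1.65:
prox(-5.3878) = sign(-5.3878)*max(|-5.3878| - 1.65, 0) = -3.7378
prox(3.7665) = sign(3.7665)*max(|3.7665| - 1.65, 0) = 2.1165
prox(7.8881) = sign(7.8881)*max(|7.8881| - 1.65, 0) = 6.2381
prox(x) = [-3.7378, 2.1165, 6.2381]
||prox(x)||_1 = 3.7378 + 2.1165 + 6.2381 = 12.0924


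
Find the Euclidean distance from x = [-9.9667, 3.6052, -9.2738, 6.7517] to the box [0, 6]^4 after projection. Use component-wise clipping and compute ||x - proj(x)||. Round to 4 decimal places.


Project each component onto [0, 6].
clip(-9.9667) = 0.0, clip(3.6052) = 3.6052, clip(-9.2738) = 0.0, clip(6.7517) = 6.0
Projection = [0.0, 3.6052, 0.0, 6.0]
Squared diffs: [99.3351, 0.0, 86.0034, 0.5651]
Distance = sqrt(185.9036) = 13.6346


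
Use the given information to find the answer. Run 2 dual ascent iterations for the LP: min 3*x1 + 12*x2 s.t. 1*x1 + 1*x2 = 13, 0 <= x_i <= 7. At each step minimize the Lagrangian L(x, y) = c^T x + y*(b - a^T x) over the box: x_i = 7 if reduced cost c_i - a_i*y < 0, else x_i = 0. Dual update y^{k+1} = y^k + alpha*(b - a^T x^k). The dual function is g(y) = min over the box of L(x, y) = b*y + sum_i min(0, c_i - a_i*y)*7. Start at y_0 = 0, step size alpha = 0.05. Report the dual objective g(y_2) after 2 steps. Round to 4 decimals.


Dual ascent for LP: min 3*x1 + 12*x2, 1*x1 + 1*x2 = 13, 0 <= x_i <= 7
Step 1: y^k = 0.0, reduced costs: (3.0, 12.0)
  x^k = (0.0, 0.0), subgradient = b - a^T x = 13.0
  y^{k+1} = 0.0 + 0.05*13.0 = 0.65
Step 2: y^k = 0.65, reduced costs: (2.35, 11.35)
  x^k = (0.0, 0.0), subgradient = b - a^T x = 13.0
  y^{k+1} = 0.65 + 0.05*13.0 = 1.3
Dual objective at y_2 = 1.3: reduced costs (1.7, 10.7), box minimizer x = (0.0, 0.0)
g(y_2) = b*y + (c1 - a1*y)*x1 + (c2 - a2*y)*x2 = 13*1.3 + 1.7*0.0 + 10.7*0.0 = 16.9 + 0.0 + 0.0 = 16.9


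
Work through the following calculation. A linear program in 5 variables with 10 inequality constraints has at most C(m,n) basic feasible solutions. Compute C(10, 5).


Each vertex corresponds to some choice of n active constraints out of m, so the number of vertices is at most C(m, n) = m! / (n!(m-n)!).
m = 10, n = 5
Numerator: 10 * 9 * 8 * 7 * 6
Denominator: 5! = 120
C(10, 5) = 252


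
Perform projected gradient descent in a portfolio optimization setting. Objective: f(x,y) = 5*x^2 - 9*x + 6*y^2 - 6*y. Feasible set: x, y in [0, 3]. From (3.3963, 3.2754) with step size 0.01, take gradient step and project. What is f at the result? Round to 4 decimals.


Step 1: Compute gradient at (3.3963, 3.2754).
grad_x = 2*5*3.3963 - 9 = 24.963
grad_y = 2*6*3.2754 - 6 = 33.3048
Step 2: Gradient step.
x_raw = 3.3963 - 0.01*24.963 = 3.1467
y_raw = 3.2754 - 0.01*33.3048 = 2.9424
Step 3: Project onto [0, 3].
x_proj = clip(3.1467) = 3.0
y_proj = clip(2.9424) = 2.9424
Step 4: Evaluate f.
f(3.0, 2.9424) = 52.2905


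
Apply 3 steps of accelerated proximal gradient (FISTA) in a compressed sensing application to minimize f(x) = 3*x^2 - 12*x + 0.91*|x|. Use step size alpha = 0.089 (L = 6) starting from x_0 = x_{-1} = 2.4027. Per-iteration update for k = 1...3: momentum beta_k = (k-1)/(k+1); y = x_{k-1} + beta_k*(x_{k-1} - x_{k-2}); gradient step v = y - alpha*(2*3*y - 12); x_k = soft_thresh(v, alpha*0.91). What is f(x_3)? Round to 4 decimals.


FISTA on f(x) = 3*x^2 - 12*x + 0.91*|x|
L = 6, alpha = 0.089
Iteration 1: beta = 0.0, y = 2.4027 + 0.0*(2.4027 - 2.4027) = 2.4027
  grad(y) = 2.4162, v = y - alpha*grad = 2.1877
  prox(v) = soft_thresh(2.1877, 0.081) = 2.1067
Iteration 2: beta = 0.3333, y = 2.1067 + 0.3333*(2.1067 - 2.4027) = 2.008
  grad(y) = 0.0479, v = y - alpha*grad = 2.0037
  prox(v) = soft_thresh(2.0037, 0.081) = 1.9227
Iteration 3: beta = 0.5, y = 1.9227 + 0.5*(1.9227 - 2.1067) = 1.8308
  grad(y) = -1.0154, v = y - alpha*grad = 1.9211
  prox(v) = soft_thresh(1.9211, 0.081) = 1.8401
f(x_3) = 3*1.8401^2 - 12*1.8401 + 0.91*|1.8401| = -10.2488


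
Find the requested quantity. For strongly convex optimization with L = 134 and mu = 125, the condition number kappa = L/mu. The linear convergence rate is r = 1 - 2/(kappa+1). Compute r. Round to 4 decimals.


Step 1: Compute the condition number.
kappa = L/mu = 134/125 = 1.072
Step 2: Compute the convergence rate.
r = 1 - 2/(kappa + 1) = 1 - 2*mu/(L + mu) = (L - mu)/(L + mu) = 9/259 = 0.0347


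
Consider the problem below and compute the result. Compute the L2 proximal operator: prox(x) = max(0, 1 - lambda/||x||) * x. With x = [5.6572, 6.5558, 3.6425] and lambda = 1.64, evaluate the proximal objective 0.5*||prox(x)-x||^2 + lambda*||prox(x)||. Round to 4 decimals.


Step 1: Compute ||x||.
||x|| = 9.3942
Step 2: Compute scaling factor.
scale = max(0, 1 - 1.64/9.3942) = 0.8254
Step 3: prox(x) = [4.6696, 5.4113, 3.0066]
||prox(x)|| = 7.7542
Step 4: Proximal objective.
0.5*||prox-x||^2 = 1.3448
lambda*||prox|| = 12.7169
Total = 14.0616


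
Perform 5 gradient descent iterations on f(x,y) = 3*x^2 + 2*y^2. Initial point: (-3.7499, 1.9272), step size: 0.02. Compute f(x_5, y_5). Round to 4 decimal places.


Gradient descent on f(x,y) = 3*x^2 + 2*y^2.
Starting point: (-3.7499, 1.9272), alpha = 0.02
Step 1: grad_x = 2*3*-3.7499 = -22.4994, grad_y = 2*2*1.9272 = 7.7088
  x_1 = -3.7499 - 0.02*-22.4994 = -3.2999
  y_1 = 1.9272 - 0.02*7.7088 = 1.773
Step 2: grad_x = 2*3*-3.2999 = -19.7995, grad_y = 2*2*1.773 = 7.0921
  x_2 = -3.2999 - 0.02*-19.7995 = -2.9039
  y_2 = 1.773 - 0.02*7.0921 = 1.6312
Step 3: grad_x = 2*3*-2.9039 = -17.4235, grad_y = 2*2*1.6312 = 6.5247
  x_3 = -2.9039 - 0.02*-17.4235 = -2.5555
  y_3 = 1.6312 - 0.02*6.5247 = 1.5007
Step 4: grad_x = 2*3*-2.5555 = -15.3327, grad_y = 2*2*1.5007 = 6.0028
  x_4 = -2.5555 - 0.02*-15.3327 = -2.2488
  y_4 = 1.5007 - 0.02*6.0028 = 1.3806
Step 5: grad_x = 2*3*-2.2488 = -13.4928, grad_y = 2*2*1.3806 = 5.5225
  x_5 = -2.2488 - 0.02*-13.4928 = -1.9789
  y_5 = 1.3806 - 0.02*5.5225 = 1.2702
f(-1.9789, 1.2702) = 3*(-1.9789)^2 + 2*1.2702^2 = 14.9754


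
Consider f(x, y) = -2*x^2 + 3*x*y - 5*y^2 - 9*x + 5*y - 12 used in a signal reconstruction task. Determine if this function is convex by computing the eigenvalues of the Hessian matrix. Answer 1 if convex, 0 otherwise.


The Hessian of f(x,y) = -2*x^2 + 3*x*y - 5*y^2 - 9*x + 5*y - 12 is:
H = [[-4, 3], [3, -10]]
Trace = -4 - 10 = -14
Determinant = -4*-10 - (3)^2 = 31
Discriminant = (-14)^2 - 4*31 = 72.0
Eigenvalues: lambda_1 = -11.2426, lambda_2 = -2.7574
The function is not convex.

0


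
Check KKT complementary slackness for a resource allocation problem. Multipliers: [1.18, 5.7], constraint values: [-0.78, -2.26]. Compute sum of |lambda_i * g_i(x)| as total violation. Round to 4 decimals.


KKT complementary slackness check:
lambda_1 * g_1 = 1.18 * -0.78 = -0.9204
lambda_2 * g_2 = 5.7 * -2.26 = -12.882
Total violation = 0.9204 + 12.882 = 13.8024


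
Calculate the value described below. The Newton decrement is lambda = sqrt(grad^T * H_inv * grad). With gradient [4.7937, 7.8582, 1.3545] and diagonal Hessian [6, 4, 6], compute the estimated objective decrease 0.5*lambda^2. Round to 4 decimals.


Step 1: H is diagonal, so H^(-1) * g = [0.799, 1.9646, 0.2258].
Step 2: g^T H^(-1) g = sum_i g_i^2 / H_ii
  = (4.7937)^2/6 + (7.8582)^2/4 + (1.3545)^2/6
  = 3.8299 + 15.4378 + 0.3058 = 19.5735
Step 3: Objective decrease = 0.5 * g^T H^(-1) g = 9.7868


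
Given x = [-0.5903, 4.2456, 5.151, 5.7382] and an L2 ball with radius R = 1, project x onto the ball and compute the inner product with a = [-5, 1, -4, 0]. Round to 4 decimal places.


Step 1: Compute ||x|| (intermediates to 6 decimals).
||x|| = sqrt((-0.5903)^2 + 4.2456^2 + 5.151^2 + 5.7382^2) = 8.822319
Step 2: Project.
Since ||x|| > R, scale = R/||x|| = 1/8.822319 = 0.113349, proj(x) = scale * x
proj(x) = [-0.06691, 0.481235, 0.583861, 0.650419]
Step 3: Dot product.
a^T * proj(x) = -5*(-0.06691) + 1*0.481235 - 4*0.583861 + 0*0.650419 = -1.5197


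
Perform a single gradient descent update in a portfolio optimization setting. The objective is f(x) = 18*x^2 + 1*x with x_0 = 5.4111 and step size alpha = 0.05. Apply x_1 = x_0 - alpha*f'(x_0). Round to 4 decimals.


We compute the gradient at x_0 and apply the update.
f'(x) = 36*x + 1
f'(5.4111) = 36*5.4111 + 1 = 195.7996
x_1 = 5.4111 - 0.05*195.7996 = -4.3789


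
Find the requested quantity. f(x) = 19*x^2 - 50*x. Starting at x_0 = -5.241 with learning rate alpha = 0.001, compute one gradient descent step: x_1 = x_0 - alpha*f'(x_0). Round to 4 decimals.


We compute the gradient at x_0 and apply the update.
f'(x) = 38*x - 50
f'(-5.241) = 38*-5.241 - 50 = -249.158
x_1 = -5.241 - 0.001*-249.158 = -4.9918


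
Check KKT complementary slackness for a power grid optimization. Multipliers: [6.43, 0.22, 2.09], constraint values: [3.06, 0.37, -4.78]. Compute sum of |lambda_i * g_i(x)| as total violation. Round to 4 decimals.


KKT complementary slackness check:
lambda_1 * g_1 = 6.43 * 3.06 = 19.6758
lambda_2 * g_2 = 0.22 * 0.37 = 0.0814
lambda_3 * g_3 = 2.09 * -4.78 = -9.9902
Total violation = 19.6758 + 0.0814 + 9.9902 = 29.7474


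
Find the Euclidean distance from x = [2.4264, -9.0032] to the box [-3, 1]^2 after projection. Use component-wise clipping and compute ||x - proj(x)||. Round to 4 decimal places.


Project each component onto [-3, 1].
clip(2.4264) = 1.0, clip(-9.0032) = -3.0
Projection = [1.0, -3.0]
Squared diffs: [2.0346, 36.0384]
Distance = sqrt(38.073) = 6.1703


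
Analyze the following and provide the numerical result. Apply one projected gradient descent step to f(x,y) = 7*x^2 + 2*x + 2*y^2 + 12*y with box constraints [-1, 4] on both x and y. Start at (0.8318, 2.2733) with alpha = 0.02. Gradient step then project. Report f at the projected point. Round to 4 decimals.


Step 1: Compute gradient at (0.8318, 2.2733).
grad_x = 2*7*0.8318 + 2 = 13.6452
grad_y = 2*2*2.2733 + 12 = 21.0932
Step 2: Gradient step.
x_raw = 0.8318 - 0.02*13.6452 = 0.5589
y_raw = 2.2733 - 0.02*21.0932 = 1.8514
Step 3: Project onto [-1, 4].
x_proj = clip(0.5589) = 0.5589
y_proj = clip(1.8514) = 1.8514
Step 4: Evaluate f.
f(0.5589, 1.8514) = 32.3772


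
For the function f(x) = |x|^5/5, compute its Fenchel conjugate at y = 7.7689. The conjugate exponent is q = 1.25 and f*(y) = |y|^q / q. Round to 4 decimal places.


The conjugate exponent q satisfies 1/p + 1/q = 1.
p = 5, so q = 5/(5 - 1) = 1.25
|y|^q = 7.7689^1.25 = 12.9703
f*(7.7689) = 12.9703 / 1.25 = 10.3762


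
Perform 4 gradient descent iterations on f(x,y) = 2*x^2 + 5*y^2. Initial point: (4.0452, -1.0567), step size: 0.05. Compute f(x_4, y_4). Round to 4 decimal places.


Gradient descent on f(x,y) = 2*x^2 + 5*y^2.
Starting point: (4.0452, -1.0567), alpha = 0.05
Step 1: grad_x = 2*2*4.0452 = 16.1808, grad_y = 2*5*-1.0567 = -10.567
  x_1 = 4.0452 - 0.05*16.1808 = 3.2362
  y_1 = -1.0567 - 0.05*-10.567 = -0.5284
Step 2: grad_x = 2*2*3.2362 = 12.9446, grad_y = 2*5*-0.5284 = -5.2835
  x_2 = 3.2362 - 0.05*12.9446 = 2.5889
  y_2 = -0.5284 - 0.05*-5.2835 = -0.2642
Step 3: grad_x = 2*2*2.5889 = 10.3557, grad_y = 2*5*-0.2642 = -2.6418
  x_3 = 2.5889 - 0.05*10.3557 = 2.0711
  y_3 = -0.2642 - 0.05*-2.6418 = -0.1321
Step 4: grad_x = 2*2*2.0711 = 8.2846, grad_y = 2*5*-0.1321 = -1.3209
  x_4 = 2.0711 - 0.05*8.2846 = 1.6569
  y_4 = -0.1321 - 0.05*-1.3209 = -0.066
f(1.6569, -0.066) = 2*1.6569^2 + 5*(-0.066)^2 = 5.5125


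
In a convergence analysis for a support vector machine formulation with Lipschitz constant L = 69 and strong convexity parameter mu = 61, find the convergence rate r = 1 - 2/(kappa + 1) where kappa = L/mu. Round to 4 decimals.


Step 1: Compute the condition number.
kappa = L/mu = 69/61 = 1.1311
Step 2: Compute the convergence rate.
r = 1 - 2/(kappa + 1) = 1 - 2*mu/(L + mu) = (L - mu)/(L + mu) = 8/130 = 0.0615


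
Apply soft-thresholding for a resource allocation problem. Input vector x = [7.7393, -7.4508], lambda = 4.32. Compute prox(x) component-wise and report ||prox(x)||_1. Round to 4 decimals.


Soft-thresholding with lambda = 4.32:
prox(7.7393) = sign(7.7393)*max(|7.7393| - 4.32, 0) = 3.4193
prox(-7.4508) = sign(-7.4508)*max(|-7.4508| - 4.32, 0) = -3.1308
prox(x) = [3.4193, -3.1308]
||prox(x)||_1 = 3.4193 + 3.1308 = 6.5501


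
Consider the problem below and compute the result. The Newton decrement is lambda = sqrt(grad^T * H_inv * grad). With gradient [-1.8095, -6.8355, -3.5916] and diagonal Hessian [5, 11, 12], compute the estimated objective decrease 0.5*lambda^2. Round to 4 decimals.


Step 1: H is diagonal, so H^(-1) * g = [-0.3619, -0.6214, -0.2993].
Step 2: g^T H^(-1) g = sum_i g_i^2 / H_ii
  = (-1.8095)^2/5 + (-6.8355)^2/11 + (-3.5916)^2/12
  = 0.6549 + 4.2476 + 1.075 = 5.9775
Step 3: Objective decrease = 0.5 * g^T H^(-1) g = 2.9887


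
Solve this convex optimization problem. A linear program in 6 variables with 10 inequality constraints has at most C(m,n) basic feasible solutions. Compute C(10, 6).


Each vertex corresponds to some choice of n active constraints out of m, so the number of vertices is at most C(m, n) = m! / (n!(m-n)!).
m = 10, n = 6
Numerator: 10 * 9 * 8 * 7 * 6 * 5
Denominator: 6! = 720
C(10, 6) = 210


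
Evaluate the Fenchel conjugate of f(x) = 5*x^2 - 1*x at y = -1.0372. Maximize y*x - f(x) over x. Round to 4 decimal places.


f*(y) = sup_x {y*x - a*x^2 - b*x} = sup_x {(y-b)*x - a*x^2}
FOC: (y - b) - 2a*x = 0 => x* = (y - b)/(2a)
x* = (-1.0372 + 1)/(2*5) = -0.0037
f*(-1.0372) = (y-b)^2/(4a) = (-1.0372 + 1)^2/(4*5)
= 0.0014/20 = 0.0001


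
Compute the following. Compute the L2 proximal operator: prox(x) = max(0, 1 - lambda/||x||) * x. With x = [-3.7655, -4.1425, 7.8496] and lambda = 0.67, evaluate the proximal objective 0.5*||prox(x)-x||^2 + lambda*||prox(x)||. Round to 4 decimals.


Step 1: Compute ||x||.
||x|| = 9.6413
Step 2: Compute scaling factor.
scale = max(0, 1 - 0.67/9.6413) = 0.9305
Step 3: prox(x) = [-3.5038, -3.8546, 7.3041]
||prox(x)|| = 8.9713
Step 4: Proximal objective.
0.5*||prox-x||^2 = 0.2245
lambda*||prox|| = 6.0108
Total = 6.2353


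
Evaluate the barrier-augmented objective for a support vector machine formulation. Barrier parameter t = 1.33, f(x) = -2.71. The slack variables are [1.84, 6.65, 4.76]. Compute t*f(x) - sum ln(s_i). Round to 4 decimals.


Step 1: Compute log-barrier.
ln values: [0.6098, 1.8946, 1.5602]
phi = -(0.6098 + 1.8946 + 1.5602) = -4.0646
Step 2: Compute augmented objective.
t*f(x) = 1.33*-2.71 = -3.6043
Total = -3.6043 - 4.0646 = -7.6689


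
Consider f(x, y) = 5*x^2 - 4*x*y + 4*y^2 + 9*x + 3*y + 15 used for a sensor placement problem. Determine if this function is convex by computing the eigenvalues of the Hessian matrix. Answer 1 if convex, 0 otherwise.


The Hessian of f(x,y) = 5*x^2 - 4*x*y + 4*y^2 + 9*x + 3*y + 15 is:
H = [[10, -4], [-4, 8]]
Trace = 10 + 8 = 18
Determinant = 10*8 - (-4)^2 = 64
Discriminant = (18)^2 - 4*64 = 68.0
Eigenvalues: lambda_1 = 4.8769, lambda_2 = 13.1231
The function is convex.

1


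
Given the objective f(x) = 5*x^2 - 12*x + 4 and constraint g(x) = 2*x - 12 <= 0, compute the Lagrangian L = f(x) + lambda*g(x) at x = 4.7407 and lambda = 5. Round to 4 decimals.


Step 1: Evaluate f(x).
f(4.7407) = 5*4.7407^2 - 12*4.7407 + 4 = 59.4828
Step 2: Evaluate g(x).
g(4.7407) = 2*4.7407 - 12 = -2.5186
Step 3: Compute Lagrangian.
L = 59.4828 + 5*-2.5186 = 46.8898


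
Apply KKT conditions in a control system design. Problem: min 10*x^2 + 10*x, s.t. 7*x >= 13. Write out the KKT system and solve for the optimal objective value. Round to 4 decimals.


Step 1: Try lambda = 0 (constraint inactive).
x_unc = -10/(2*10) = -0.5
Check: 7*-0.5 = -3.5 < 13 -- violated!
Step 2: Constraint must be active: 7*x = 13
x* = 13/7 = 1.8571 (rounded; the exact value 13/7 is used below)
lambda = (2*10*(13/7) + 10)/7 = 6.7347
Step 3: Compute optimal value.
f(x*) = 10*(13/7)^2 + 10*(13/7) = 53.0612


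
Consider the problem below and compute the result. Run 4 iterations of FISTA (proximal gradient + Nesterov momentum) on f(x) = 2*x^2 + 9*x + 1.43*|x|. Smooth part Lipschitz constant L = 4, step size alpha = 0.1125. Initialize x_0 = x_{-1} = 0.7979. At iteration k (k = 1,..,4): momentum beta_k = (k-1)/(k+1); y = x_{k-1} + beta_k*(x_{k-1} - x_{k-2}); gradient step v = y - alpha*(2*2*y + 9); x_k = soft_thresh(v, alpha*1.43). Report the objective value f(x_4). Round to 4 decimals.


FISTA on f(x) = 2*x^2 + 9*x + 1.43*|x|
L = 4, alpha = 0.1125
Iteration 1: beta = 0.0, y = 0.7979 + 0.0*(0.7979 - 0.7979) = 0.7979
  grad(y) = 12.1916, v = y - alpha*grad = -0.5737
  prox(v) = soft_thresh(-0.5737, 0.1609) = -0.4128
Iteration 2: beta = 0.3333, y = -0.4128 + 0.3333*(-0.4128 - 0.7979) = -0.8163
  grad(y) = 5.7346, v = y - alpha*grad = -1.4615
  prox(v) = soft_thresh(-1.4615, 0.1609) = -1.3006
Iteration 3: beta = 0.5, y = -1.3006 + 0.5*(-1.3006 + 0.4128) = -1.7445
  grad(y) = 2.0219, v = y - alpha*grad = -1.972
  prox(v) = soft_thresh(-1.972, 0.1609) = -1.8111
Iteration 4: beta = 0.6, y = -1.8111 + 0.6*(-1.8111 + 1.3006) = -2.1174
  grad(y) = 0.5303, v = y - alpha*grad = -2.1771
  prox(v) = soft_thresh(-2.1771, 0.1609) = -2.0162
f(x_4) = 2*(-2.0162)^2 + 9*(-2.0162) + 1.43*|-2.0162| = -7.1325


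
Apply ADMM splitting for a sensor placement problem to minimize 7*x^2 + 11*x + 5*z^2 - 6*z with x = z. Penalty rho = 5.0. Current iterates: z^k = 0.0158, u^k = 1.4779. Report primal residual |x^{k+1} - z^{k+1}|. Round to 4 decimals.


ADMM iteration with rho = 5.0, z^k = 0.0158, u^k = 1.4779
Step 1: x-update.
Minimize 7*x^2 + 11*x + (5.0/2)*(x - 0.0158 + 1.4779)^2
FOC: (2*7 + 5.0)*x = -11 + 5.0*(0.0158 - 1.4779)
x^{k+1} = -0.9637
Step 2: z-update.
Minimize 5*z^2 - 6*z + (5.0/2)*(-0.9637 - z + 1.4779)^2
FOC: (2*5 + 5.0)*z = 6 + 5.0*(-0.9637 + 1.4779)
z^{k+1} = 0.5714
Step 3: u-update.
u^{k+1} = 1.4779 - 0.9637 - 0.5714 = -0.0572
Step 4: Primal residual = |-0.9637 - 0.5714| = 1.5351


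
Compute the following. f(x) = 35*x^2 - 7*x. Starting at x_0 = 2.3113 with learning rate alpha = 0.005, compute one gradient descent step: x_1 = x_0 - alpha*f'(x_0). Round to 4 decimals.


We compute the gradient at x_0 and apply the update.
f'(x) = 70*x - 7
f'(2.3113) = 70*2.3113 - 7 = 154.791
x_1 = 2.3113 - 0.005*154.791 = 1.5373


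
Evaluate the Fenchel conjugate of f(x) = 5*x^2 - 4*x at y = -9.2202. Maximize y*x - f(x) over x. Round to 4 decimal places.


f*(y) = sup_x {y*x - a*x^2 - b*x} = sup_x {(y-b)*x - a*x^2}
FOC: (y - b) - 2a*x = 0 => x* = (y - b)/(2a)
x* = (-9.2202 + 4)/(2*5) = -0.522
f*(-9.2202) = (y-b)^2/(4a) = (-9.2202 + 4)^2/(4*5)
= 27.2505/20 = 1.3625


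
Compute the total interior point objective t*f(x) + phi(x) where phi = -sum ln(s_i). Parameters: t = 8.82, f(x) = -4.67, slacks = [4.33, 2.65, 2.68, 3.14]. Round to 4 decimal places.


Step 1: Compute log-barrier.
ln values: [1.4656, 0.9746, 0.9858, 1.1442]
phi = -(1.4656 + 0.9746 + 0.9858 + 1.1442) = -4.5702
Step 2: Compute augmented objective.
t*f(x) = 8.82*-4.67 = -41.1894
Total = -41.1894 - 4.5702 = -45.7596


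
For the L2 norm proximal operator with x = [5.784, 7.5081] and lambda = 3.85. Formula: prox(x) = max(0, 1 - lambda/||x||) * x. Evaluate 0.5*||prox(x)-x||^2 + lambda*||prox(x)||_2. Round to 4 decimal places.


Step 1: Compute ||x||.
||x|| = 9.4777
Step 2: Compute scaling factor.
scale = max(0, 1 - 3.85/9.4777) = 0.5938
Step 3: prox(x) = [3.4344, 4.4582]
||prox(x)|| = 5.6277
Step 4: Proximal objective.
0.5*||prox-x||^2 = 7.4113
lambda*||prox|| = 21.6666
Total = 29.0778


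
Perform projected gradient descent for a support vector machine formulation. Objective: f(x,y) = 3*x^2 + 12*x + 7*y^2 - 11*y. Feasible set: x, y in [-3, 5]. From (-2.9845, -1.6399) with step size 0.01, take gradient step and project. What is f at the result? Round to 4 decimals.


Step 1: Compute gradient at (-2.9845, -1.6399).
grad_x = 2*3*-2.9845 + 12 = -5.907
grad_y = 2*7*-1.6399 - 11 = -33.9586
Step 2: Gradient step.
x_raw = -2.9845 - 0.01*-5.907 = -2.9254
y_raw = -1.6399 - 0.01*-33.9586 = -1.3003
Step 3: Project onto [-3, 5].
x_proj = clip(-2.9254) = -2.9254
y_proj = clip(-1.3003) = -1.3003
Step 4: Evaluate f.
f(-2.9254, -1.3003) = 16.7084


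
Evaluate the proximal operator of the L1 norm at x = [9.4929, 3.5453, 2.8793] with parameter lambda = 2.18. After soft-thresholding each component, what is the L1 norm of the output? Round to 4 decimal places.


Soft-thresholding with lambda = 2.18:
prox(9.4929) = sign(9.4929)*max(|9.4929| - 2.18, 0) = 7.3129
prox(3.5453) = sign(3.5453)*max(|3.5453| - 2.18, 0) = 1.3653
prox(2.8793) = sign(2.8793)*max(|2.8793| - 2.18, 0) = 0.6993
prox(x) = [7.3129, 1.3653, 0.6993]
||prox(x)||_1 = 7.3129 + 1.3653 + 0.6993 = 9.3775


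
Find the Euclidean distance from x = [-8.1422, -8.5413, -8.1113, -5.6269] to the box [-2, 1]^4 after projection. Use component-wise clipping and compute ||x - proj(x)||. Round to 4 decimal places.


Project each component onto [-2, 1].
clip(-8.1422) = -2.0, clip(-8.5413) = -2.0, clip(-8.1113) = -2.0, clip(-5.6269) = -2.0
Projection = [-2.0, -2.0, -2.0, -2.0]
Squared diffs: [37.7266, 42.7886, 37.348, 13.1544]
Distance = sqrt(131.0176) = 11.4463


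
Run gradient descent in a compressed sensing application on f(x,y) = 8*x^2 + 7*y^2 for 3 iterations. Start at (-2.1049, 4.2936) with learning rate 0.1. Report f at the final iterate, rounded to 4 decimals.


Gradient descent on f(x,y) = 8*x^2 + 7*y^2.
Starting point: (-2.1049, 4.2936), alpha = 0.1
Step 1: grad_x = 2*8*-2.1049 = -33.6784, grad_y = 2*7*4.2936 = 60.1104
  x_1 = -2.1049 - 0.1*-33.6784 = 1.2629
  y_1 = 4.2936 - 0.1*60.1104 = -1.7174
Step 2: grad_x = 2*8*1.2629 = 20.207, grad_y = 2*7*-1.7174 = -24.0442
  x_2 = 1.2629 - 0.1*20.207 = -0.7578
  y_2 = -1.7174 - 0.1*-24.0442 = 0.687
Step 3: grad_x = 2*8*-0.7578 = -12.1242, grad_y = 2*7*0.687 = 9.6177
  x_3 = -0.7578 - 0.1*-12.1242 = 0.4547
  y_3 = 0.687 - 0.1*9.6177 = -0.2748
f(0.4547, -0.2748) = 8*0.4547^2 + 7*(-0.2748)^2 = 2.1823


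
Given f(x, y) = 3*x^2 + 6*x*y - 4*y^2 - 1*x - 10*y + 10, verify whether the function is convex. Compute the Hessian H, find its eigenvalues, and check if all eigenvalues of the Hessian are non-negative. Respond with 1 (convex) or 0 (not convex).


The Hessian of f(x,y) = 3*x^2 + 6*x*y - 4*y^2 - 1*x - 10*y + 10 is:
H = [[6, 6], [6, -8]]
Trace = 6 - 8 = -2
Determinant = 6*-8 - (6)^2 = -84
Discriminant = (-2)^2 - 4*-84 = 340.0
Eigenvalues: lambda_1 = -10.2195, lambda_2 = 8.2195
The function is not convex.

0


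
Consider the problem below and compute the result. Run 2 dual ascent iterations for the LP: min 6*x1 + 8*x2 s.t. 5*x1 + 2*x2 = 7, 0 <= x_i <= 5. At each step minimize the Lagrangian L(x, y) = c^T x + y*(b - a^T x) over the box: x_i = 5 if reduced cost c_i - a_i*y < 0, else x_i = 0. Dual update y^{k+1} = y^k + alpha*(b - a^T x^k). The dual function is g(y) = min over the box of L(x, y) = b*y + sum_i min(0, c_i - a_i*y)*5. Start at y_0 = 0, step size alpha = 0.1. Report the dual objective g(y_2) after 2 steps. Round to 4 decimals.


Dual ascent for LP: min 6*x1 + 8*x2, 5*x1 + 2*x2 = 7, 0 <= x_i <= 5
Step 1: y^k = 0.0, reduced costs: (6.0, 8.0)
  x^k = (0.0, 0.0), subgradient = b - a^T x = 7.0
  y^{k+1} = 0.0 + 0.1*7.0 = 0.7
Step 2: y^k = 0.7, reduced costs: (2.5, 6.6)
  x^k = (0.0, 0.0), subgradient = b - a^T x = 7.0
  y^{k+1} = 0.7 + 0.1*7.0 = 1.4
Dual objective at y_2 = 1.4: reduced costs (-1.0, 5.2), box minimizer x = (5.0, 0.0)
g(y_2) = b*y + (c1 - a1*y)*x1 + (c2 - a2*y)*x2 = 7*1.4 + (-1.0)*5.0 + 5.2*0.0 = 9.8 - 5.0 + 0.0 = 4.8


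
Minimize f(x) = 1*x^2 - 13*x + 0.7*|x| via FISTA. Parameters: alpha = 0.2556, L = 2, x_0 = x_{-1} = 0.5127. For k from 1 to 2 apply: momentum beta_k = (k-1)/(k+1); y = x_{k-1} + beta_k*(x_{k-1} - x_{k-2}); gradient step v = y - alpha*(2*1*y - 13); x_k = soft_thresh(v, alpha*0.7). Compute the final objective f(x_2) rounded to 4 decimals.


FISTA on f(x) = 1*x^2 - 13*x + 0.7*|x|
L = 2, alpha = 0.2556
Iteration 1: beta = 0.0, y = 0.5127 + 0.0*(0.5127 - 0.5127) = 0.5127
  grad(y) = -11.9746, v = y - alpha*grad = 3.5734
  prox(v) = soft_thresh(3.5734, 0.1789) = 3.3945
Iteration 2: beta = 0.3333, y = 3.3945 + 0.3333*(3.3945 - 0.5127) = 4.3551
  grad(y) = -4.2898, v = y - alpha*grad = 5.4516
  prox(v) = soft_thresh(5.4516, 0.1789) = 5.2726
f(x_2) = 1*5.2726^2 - 13*5.2726 + 0.7*|5.2726| = -37.0527


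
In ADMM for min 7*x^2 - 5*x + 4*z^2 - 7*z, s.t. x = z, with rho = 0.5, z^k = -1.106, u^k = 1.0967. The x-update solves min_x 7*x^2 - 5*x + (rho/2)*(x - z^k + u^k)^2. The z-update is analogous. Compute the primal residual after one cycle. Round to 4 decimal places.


ADMM iteration with rho = 0.5, z^k = -1.106, u^k = 1.0967
Step 1: x-update.
Minimize 7*x^2 - 5*x + (0.5/2)*(x + 1.106 + 1.0967)^2
FOC: (2*7 + 0.5)*x = 5 + 0.5*(-1.106 - 1.0967)
x^{k+1} = 0.2689
Step 2: z-update.
Minimize 4*z^2 - 7*z + (0.5/2)*(0.2689 - z + 1.0967)^2
FOC: (2*4 + 0.5)*z = 7 + 0.5*(0.2689 + 1.0967)
z^{k+1} = 0.9039
Step 3: u-update.
u^{k+1} = 1.0967 + 0.2689 - 0.9039 = 0.4617
Step 4: Primal residual = |0.2689 - 0.9039| = 0.635


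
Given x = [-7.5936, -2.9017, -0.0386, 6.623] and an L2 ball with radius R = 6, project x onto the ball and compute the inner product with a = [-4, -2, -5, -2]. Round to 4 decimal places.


Step 1: Compute ||x|| (intermediates to 6 decimals).
||x|| = sqrt((-7.5936)^2 + (-2.9017)^2 + (-0.0386)^2 + 6.623^2) = 10.485621
Step 2: Project.
Since ||x|| > R, scale = R/||x|| = 6/10.485621 = 0.572212, proj(x) = scale * x
proj(x) = [-4.345149, -1.660388, -0.022087, 3.78976]
Step 3: Dot product.
a^T * proj(x) = -4*(-4.345149) - 2*(-1.660388) - 5*(-0.022087) - 2*3.78976 = 13.2323


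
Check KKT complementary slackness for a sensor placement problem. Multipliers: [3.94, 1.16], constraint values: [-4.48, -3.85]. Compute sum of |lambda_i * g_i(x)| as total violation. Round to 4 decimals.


KKT complementary slackness check:
lambda_1 * g_1 = 3.94 * -4.48 = -17.6512
lambda_2 * g_2 = 1.16 * -3.85 = -4.466
Total violation = 17.6512 + 4.466 = 22.1172


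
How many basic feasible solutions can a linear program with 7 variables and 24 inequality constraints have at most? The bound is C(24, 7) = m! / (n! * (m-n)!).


Each vertex corresponds to some choice of n active constraints out of m, so the number of vertices is at most C(m, n) = m! / (n!(m-n)!).
m = 24, n = 7
Numerator: 24 * 23 * 22 * 21 * 20 * 19 * 18
Denominator: 7! = 5040
C(24, 7) = 346104


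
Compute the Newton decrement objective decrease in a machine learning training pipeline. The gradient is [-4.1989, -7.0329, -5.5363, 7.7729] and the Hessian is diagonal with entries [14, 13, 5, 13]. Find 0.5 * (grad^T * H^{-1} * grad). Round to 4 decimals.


Step 1: H is diagonal, so H^(-1) * g = [-0.2999, -0.541, -1.1073, 0.5979].
Step 2: g^T H^(-1) g = sum_i g_i^2 / H_ii
  = (-4.1989)^2/14 + (-7.0329)^2/13 + (-5.5363)^2/5 + (7.7729)^2/13
  = 1.2593 + 3.8047 + 6.1301 + 4.6475 = 15.8417
Step 3: Objective decrease = 0.5 * g^T H^(-1) g = 7.9209


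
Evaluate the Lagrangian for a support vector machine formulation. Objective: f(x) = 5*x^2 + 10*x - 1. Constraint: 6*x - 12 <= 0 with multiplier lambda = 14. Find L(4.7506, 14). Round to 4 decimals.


Step 1: Evaluate f(x).
f(4.7506) = 5*4.7506^2 + 10*4.7506 - 1 = 159.347
Step 2: Evaluate g(x).
g(4.7506) = 6*4.7506 - 12 = 16.5036
Step 3: Compute Lagrangian.
L = 159.347 + 14*16.5036 = 390.3974


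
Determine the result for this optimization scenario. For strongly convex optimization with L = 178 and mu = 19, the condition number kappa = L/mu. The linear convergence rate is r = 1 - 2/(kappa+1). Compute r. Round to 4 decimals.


Step 1: Compute the condition number.
kappa = L/mu = 178/19 = 9.3684
Step 2: Compute the convergence rate.
r = 1 - 2/(kappa + 1) = 1 - 2*mu/(L + mu) = (L - mu)/(L + mu) = 159/197 = 0.8071


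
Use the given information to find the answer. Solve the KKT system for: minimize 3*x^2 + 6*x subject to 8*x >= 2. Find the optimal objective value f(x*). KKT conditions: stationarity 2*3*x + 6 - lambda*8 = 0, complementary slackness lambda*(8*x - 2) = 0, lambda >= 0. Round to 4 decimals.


Step 1: Try lambda = 0 (constraint inactive).
x_unc = -6/(2*3) = -1.0
Check: 8*-1.0 = -8.0 < 2 -- violated!
Step 2: Constraint must be active: 8*x = 2
x* = 2/8 = 0.25
lambda = (2*3*0.25 + 6)/8 = 0.9375
Step 3: Compute optimal value.
f(x*) = 3*0.25^2 + 6*0.25 = 1.6875


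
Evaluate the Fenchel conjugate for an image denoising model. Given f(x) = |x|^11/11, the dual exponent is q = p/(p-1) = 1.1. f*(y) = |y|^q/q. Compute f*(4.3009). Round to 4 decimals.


The conjugate exponent q satisfies 1/p + 1/q = 1.
p = 11, so q = 11/(11 - 1) = 1.1
|y|^q = 4.3009^1.1 = 4.9764
f*(4.3009) = 4.9764 / 1.1 = 4.524


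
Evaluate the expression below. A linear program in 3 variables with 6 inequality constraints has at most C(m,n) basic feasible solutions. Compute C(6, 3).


Each vertex corresponds to some choice of n active constraints out of m, so the number of vertices is at most C(m, n) = m! / (n!(m-n)!).
m = 6, n = 3
Numerator: 6 * 5 * 4
Denominator: 3! = 6
C(6, 3) = 20


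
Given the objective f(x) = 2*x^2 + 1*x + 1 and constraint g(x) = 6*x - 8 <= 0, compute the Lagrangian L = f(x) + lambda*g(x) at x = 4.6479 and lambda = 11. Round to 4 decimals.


Step 1: Evaluate f(x).
f(4.6479) = 2*4.6479^2 + 1*4.6479 + 1 = 48.8538
Step 2: Evaluate g(x).
g(4.6479) = 6*4.6479 - 8 = 19.8874
Step 3: Compute Lagrangian.
L = 48.8538 + 11*19.8874 = 267.6152


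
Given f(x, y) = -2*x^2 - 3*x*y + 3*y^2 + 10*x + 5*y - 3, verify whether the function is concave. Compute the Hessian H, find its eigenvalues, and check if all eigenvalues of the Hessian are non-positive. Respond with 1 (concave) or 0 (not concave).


The Hessian of f(x,y) = -2*x^2 - 3*x*y + 3*y^2 + 10*x + 5*y - 3 is:
H = [[-4, -3], [-3, 6]]
Trace = -4 + 6 = 2
Determinant = -4*6 - (-3)^2 = -33
Discriminant = (2)^2 - 4*-33 = 136.0
Eigenvalues: lambda_1 = -4.831, lambda_2 = 6.831
The function is not concave.

0


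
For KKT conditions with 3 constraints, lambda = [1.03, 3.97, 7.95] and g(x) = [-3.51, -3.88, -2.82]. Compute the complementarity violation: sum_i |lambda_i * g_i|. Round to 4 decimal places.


KKT complementary slackness check:
lambda_1 * g_1 = 1.03 * -3.51 = -3.6153
lambda_2 * g_2 = 3.97 * -3.88 = -15.4036
lambda_3 * g_3 = 7.95 * -2.82 = -22.419
Total violation = 3.6153 + 15.4036 + 22.419 = 41.4379


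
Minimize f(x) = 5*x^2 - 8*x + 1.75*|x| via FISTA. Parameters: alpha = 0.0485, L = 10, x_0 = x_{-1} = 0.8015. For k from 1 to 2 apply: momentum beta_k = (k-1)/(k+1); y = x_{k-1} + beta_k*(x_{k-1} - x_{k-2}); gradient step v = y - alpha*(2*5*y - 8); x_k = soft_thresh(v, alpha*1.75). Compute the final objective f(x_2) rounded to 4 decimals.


FISTA on f(x) = 5*x^2 - 8*x + 1.75*|x|
L = 10, alpha = 0.0485
Iteration 1: beta = 0.0, y = 0.8015 + 0.0*(0.8015 - 0.8015) = 0.8015
  grad(y) = 0.015, v = y - alpha*grad = 0.8008
  prox(v) = soft_thresh(0.8008, 0.0849) = 0.7159
Iteration 2: beta = 0.3333, y = 0.7159 + 0.3333*(0.7159 - 0.8015) = 0.6874
  grad(y) = -1.1264, v = y - alpha*grad = 0.742
  prox(v) = soft_thresh(0.742, 0.0849) = 0.6571
f(x_2) = 5*0.6571^2 - 8*0.6571 + 1.75*|0.6571| = -1.948


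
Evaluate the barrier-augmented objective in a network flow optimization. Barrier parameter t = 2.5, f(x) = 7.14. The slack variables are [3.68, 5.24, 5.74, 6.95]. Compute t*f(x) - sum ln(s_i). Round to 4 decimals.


Step 1: Compute log-barrier.
ln values: [1.3029, 1.6563, 1.7475, 1.9387]
phi = -(1.3029 + 1.6563 + 1.7475 + 1.9387) = -6.6454
Step 2: Compute augmented objective.
t*f(x) = 2.5*7.14 = 17.85
Total = 17.85 - 6.6454 = 11.2046


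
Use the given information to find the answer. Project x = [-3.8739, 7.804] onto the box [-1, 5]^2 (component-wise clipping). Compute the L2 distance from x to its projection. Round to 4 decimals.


Project each component onto [-1, 5].
clip(-3.8739) = -1.0, clip(7.804) = 5.0
Projection = [-1.0, 5.0]
Squared diffs: [8.2593, 7.8624]
Distance = sqrt(16.1217) = 4.0152


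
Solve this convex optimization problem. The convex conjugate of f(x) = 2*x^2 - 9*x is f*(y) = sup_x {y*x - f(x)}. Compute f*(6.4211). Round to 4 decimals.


f*(y) = sup_x {y*x - a*x^2 - b*x} = sup_x {(y-b)*x - a*x^2}
FOC: (y - b) - 2a*x = 0 => x* = (y - b)/(2a)
x* = (6.4211 + 9)/(2*2) = 3.8553
f*(6.4211) = (y-b)^2/(4a) = (6.4211 + 9)^2/(4*2)
= 237.8103/8 = 29.7263


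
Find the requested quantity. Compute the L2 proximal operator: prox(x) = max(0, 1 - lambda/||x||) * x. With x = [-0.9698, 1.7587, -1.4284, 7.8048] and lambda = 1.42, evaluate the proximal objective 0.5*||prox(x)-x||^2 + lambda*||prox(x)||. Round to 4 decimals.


Step 1: Compute ||x||.
||x|| = 8.1847
Step 2: Compute scaling factor.
scale = max(0, 1 - 1.42/8.1847) = 0.8265
Step 3: prox(x) = [-0.8015, 1.4536, -1.1806, 6.4507]
||prox(x)|| = 6.7647
Step 4: Proximal objective.
0.5*||prox-x||^2 = 1.0082
lambda*||prox|| = 9.6059
Total = 10.614


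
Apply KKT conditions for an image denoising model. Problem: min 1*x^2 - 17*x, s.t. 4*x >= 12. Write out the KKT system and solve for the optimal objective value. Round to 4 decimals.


Step 1: Try lambda = 0 (constraint inactive).
Stationarity: 2*1*x - 17 = 0
x* = 17/(2*1) = 8.5
Check constraint: 4*8.5 = 34.0 >= 12 -- satisfied.
Step 2: Compute optimal value.
f(x*) = 1*8.5^2 - 17*8.5 = -72.25


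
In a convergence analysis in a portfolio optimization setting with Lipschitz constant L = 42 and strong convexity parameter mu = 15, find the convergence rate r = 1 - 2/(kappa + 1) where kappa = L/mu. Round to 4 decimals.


Step 1: Compute the condition number.
kappa = L/mu = 42/15 = 2.8
Step 2: Compute the convergence rate.
r = 1 - 2/(kappa + 1) = 1 - 2*mu/(L + mu) = (L - mu)/(L + mu) = 27/57 = 0.4737


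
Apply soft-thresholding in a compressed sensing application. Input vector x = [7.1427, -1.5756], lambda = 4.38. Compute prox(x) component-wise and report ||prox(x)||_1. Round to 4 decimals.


Soft-thresholding with lambda = 4.38:
prox(7.1427) = sign(7.1427)*max(|7.1427| - 4.38, 0) = 2.7627
prox(-1.5756) = sign(-1.5756)*max(|-1.5756| - 4.38, 0) = 0.0
prox(x) = [2.7627, 0.0]
||prox(x)||_1 = 2.7627 + 0.0 = 2.7627


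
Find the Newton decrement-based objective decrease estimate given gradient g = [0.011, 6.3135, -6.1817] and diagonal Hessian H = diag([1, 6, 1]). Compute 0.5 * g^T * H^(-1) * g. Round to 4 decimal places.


Step 1: H is diagonal, so H^(-1) * g = [0.011, 1.0523, -6.1817].
Step 2: g^T H^(-1) g = sum_i g_i^2 / H_ii
  = (0.011)^2/1 + (6.3135)^2/6 + (-6.1817)^2/1
  = 0.0001 + 6.6434 + 38.2134 = 44.8569
Step 3: Objective decrease = 0.5 * g^T H^(-1) g = 22.4285


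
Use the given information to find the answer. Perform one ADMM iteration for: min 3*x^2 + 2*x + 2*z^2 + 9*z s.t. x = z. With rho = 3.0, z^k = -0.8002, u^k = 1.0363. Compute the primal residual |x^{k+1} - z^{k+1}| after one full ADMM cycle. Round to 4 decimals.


ADMM iteration with rho = 3.0, z^k = -0.8002, u^k = 1.0363
Step 1: x-update.
Minimize 3*x^2 + 2*x + (3.0/2)*(x + 0.8002 + 1.0363)^2
FOC: (2*3 + 3.0)*x = -2 + 3.0*(-0.8002 - 1.0363)
x^{k+1} = -0.8344
Step 2: z-update.
Minimize 2*z^2 + 9*z + (3.0/2)*(-0.8344 - z + 1.0363)^2
FOC: (2*2 + 3.0)*z = -9 + 3.0*(-0.8344 + 1.0363)
z^{k+1} = -1.1992
Step 3: u-update.
u^{k+1} = 1.0363 - 0.8344 + 1.1992 = 1.4011
Step 4: Primal residual = |-0.8344 + 1.1992| = 0.3648


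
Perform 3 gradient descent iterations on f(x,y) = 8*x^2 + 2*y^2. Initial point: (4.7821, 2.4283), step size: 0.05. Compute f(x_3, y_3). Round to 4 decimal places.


Gradient descent on f(x,y) = 8*x^2 + 2*y^2.
Starting point: (4.7821, 2.4283), alpha = 0.05
Step 1: grad_x = 2*8*4.7821 = 76.5136, grad_y = 2*2*2.4283 = 9.7132
  x_1 = 4.7821 - 0.05*76.5136 = 0.9564
  y_1 = 2.4283 - 0.05*9.7132 = 1.9426
Step 2: grad_x = 2*8*0.9564 = 15.3027, grad_y = 2*2*1.9426 = 7.7706
  x_2 = 0.9564 - 0.05*15.3027 = 0.1913
  y_2 = 1.9426 - 0.05*7.7706 = 1.5541
Step 3: grad_x = 2*8*0.1913 = 3.0605, grad_y = 2*2*1.5541 = 6.2164
  x_3 = 0.1913 - 0.05*3.0605 = 0.0383
  y_3 = 1.5541 - 0.05*6.2164 = 1.2433
f(0.0383, 1.2433) = 8*0.0383^2 + 2*1.2433^2 = 3.1032


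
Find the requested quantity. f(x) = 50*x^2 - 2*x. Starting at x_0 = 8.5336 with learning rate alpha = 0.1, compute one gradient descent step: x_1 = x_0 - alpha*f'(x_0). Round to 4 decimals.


We compute the gradient at x_0 and apply the update.
f'(x) = 100*x - 2
f'(8.5336) = 100*8.5336 - 2 = 851.36
x_1 = 8.5336 - 0.1*851.36 = -76.6024


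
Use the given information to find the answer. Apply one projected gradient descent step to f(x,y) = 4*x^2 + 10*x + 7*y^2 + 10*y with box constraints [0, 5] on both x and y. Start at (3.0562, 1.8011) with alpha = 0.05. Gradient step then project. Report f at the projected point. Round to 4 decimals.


Step 1: Compute gradient at (3.0562, 1.8011).
grad_x = 2*4*3.0562 + 10 = 34.4496
grad_y = 2*7*1.8011 + 10 = 35.2154
Step 2: Gradient step.
x_raw = 3.0562 - 0.05*34.4496 = 1.3337
y_raw = 1.8011 - 0.05*35.2154 = 0.0403
Step 3: Project onto [0, 5].
x_proj = clip(1.3337) = 1.3337
y_proj = clip(0.0403) = 0.0403
Step 4: Evaluate f.
f(1.3337, 0.0403) = 20.8671


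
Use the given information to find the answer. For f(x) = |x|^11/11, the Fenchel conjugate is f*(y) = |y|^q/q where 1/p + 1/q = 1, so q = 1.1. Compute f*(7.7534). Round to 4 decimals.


The conjugate exponent q satisfies 1/p + 1/q = 1.
p = 11, so q = 11/(11 - 1) = 1.1
|y|^q = 7.7534^1.1 = 9.5157
f*(7.7534) = 9.5157 / 1.1 = 8.6506


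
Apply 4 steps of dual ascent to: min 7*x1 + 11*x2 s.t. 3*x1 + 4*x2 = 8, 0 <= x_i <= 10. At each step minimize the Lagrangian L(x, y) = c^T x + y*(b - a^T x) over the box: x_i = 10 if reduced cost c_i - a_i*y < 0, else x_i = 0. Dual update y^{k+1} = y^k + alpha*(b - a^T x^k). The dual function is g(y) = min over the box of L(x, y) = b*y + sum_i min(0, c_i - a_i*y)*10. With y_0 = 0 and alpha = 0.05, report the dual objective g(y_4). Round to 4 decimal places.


Dual ascent for LP: min 7*x1 + 11*x2, 3*x1 + 4*x2 = 8, 0 <= x_i <= 10
Step 1: y^k = 0.0, reduced costs: (7.0, 11.0)
  x^k = (0.0, 0.0), subgradient = b - a^T x = 8.0
  y^{k+1} = 0.0 + 0.05*8.0 = 0.4
Step 2: y^k = 0.4, reduced costs: (5.8, 9.4)
  x^k = (0.0, 0.0), subgradient = b - a^T x = 8.0
  y^{k+1} = 0.4 + 0.05*8.0 = 0.8
Step 3: y^k = 0.8, reduced costs: (4.6, 7.8)
  x^k = (0.0, 0.0), subgradient = b - a^T x = 8.0
  y^{k+1} = 0.8 + 0.05*8.0 = 1.2
Step 4: y^k = 1.2, reduced costs: (3.4, 6.2)
  x^k = (0.0, 0.0), subgradient = b - a^T x = 8.0
  y^{k+1} = 1.2 + 0.05*8.0 = 1.6
Dual objective at y_4 = 1.6: reduced costs (2.2, 4.6), box minimizer x = (0.0, 0.0)
g(y_4) = b*y + (c1 - a1*y)*x1 + (c2 - a2*y)*x2 = 8*1.6 + 2.2*0.0 + 4.6*0.0 = 12.8 + 0.0 + 0.0 = 12.8


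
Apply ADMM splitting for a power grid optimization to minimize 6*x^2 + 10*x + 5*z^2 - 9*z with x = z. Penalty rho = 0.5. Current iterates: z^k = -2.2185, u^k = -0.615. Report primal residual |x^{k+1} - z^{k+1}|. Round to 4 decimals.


ADMM iteration with rho = 0.5, z^k = -2.2185, u^k = -0.615
Step 1: x-update.
Minimize 6*x^2 + 10*x + (0.5/2)*(x + 2.2185 - 0.615)^2
FOC: (2*6 + 0.5)*x = -10 + 0.5*(-2.2185 + 0.615)
x^{k+1} = -0.8641
Step 2: z-update.
Minimize 5*z^2 - 9*z + (0.5/2)*(-0.8641 - z - 0.615)^2
FOC: (2*5 + 0.5)*z = 9 + 0.5*(-0.8641 - 0.615)
z^{k+1} = 0.7867
Step 3: u-update.
u^{k+1} = -0.615 - 0.8641 - 0.7867 = -2.2658
Step 4: Primal residual = |-0.8641 - 0.7867| = 1.6508


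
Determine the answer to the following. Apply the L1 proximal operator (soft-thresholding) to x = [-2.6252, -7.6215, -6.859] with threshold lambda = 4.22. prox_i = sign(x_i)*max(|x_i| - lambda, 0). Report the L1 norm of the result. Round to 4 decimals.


Soft-thresholding with lambda = 4.22:
prox(-2.6252) = sign(-2.6252)*max(|-2.6252| - 4.22, 0) = 0.0
prox(-7.6215) = sign(-7.6215)*max(|-7.6215| - 4.22, 0) = -3.4015
prox(-6.859) = sign(-6.859)*max(|-6.859| - 4.22, 0) = -2.639
prox(x) = [0.0, -3.4015, -2.639]
||prox(x)||_1 = 0.0 + 3.4015 + 2.639 = 6.0405


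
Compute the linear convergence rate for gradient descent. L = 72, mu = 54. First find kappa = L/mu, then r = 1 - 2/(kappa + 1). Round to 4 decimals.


Step 1: Compute the condition number.
kappa = L/mu = 72/54 = 1.3333
Step 2: Compute the convergence rate.
r = 1 - 2/(kappa + 1) = 1 - 2*mu/(L + mu) = (L - mu)/(L + mu) = 18/126 = 0.1429
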